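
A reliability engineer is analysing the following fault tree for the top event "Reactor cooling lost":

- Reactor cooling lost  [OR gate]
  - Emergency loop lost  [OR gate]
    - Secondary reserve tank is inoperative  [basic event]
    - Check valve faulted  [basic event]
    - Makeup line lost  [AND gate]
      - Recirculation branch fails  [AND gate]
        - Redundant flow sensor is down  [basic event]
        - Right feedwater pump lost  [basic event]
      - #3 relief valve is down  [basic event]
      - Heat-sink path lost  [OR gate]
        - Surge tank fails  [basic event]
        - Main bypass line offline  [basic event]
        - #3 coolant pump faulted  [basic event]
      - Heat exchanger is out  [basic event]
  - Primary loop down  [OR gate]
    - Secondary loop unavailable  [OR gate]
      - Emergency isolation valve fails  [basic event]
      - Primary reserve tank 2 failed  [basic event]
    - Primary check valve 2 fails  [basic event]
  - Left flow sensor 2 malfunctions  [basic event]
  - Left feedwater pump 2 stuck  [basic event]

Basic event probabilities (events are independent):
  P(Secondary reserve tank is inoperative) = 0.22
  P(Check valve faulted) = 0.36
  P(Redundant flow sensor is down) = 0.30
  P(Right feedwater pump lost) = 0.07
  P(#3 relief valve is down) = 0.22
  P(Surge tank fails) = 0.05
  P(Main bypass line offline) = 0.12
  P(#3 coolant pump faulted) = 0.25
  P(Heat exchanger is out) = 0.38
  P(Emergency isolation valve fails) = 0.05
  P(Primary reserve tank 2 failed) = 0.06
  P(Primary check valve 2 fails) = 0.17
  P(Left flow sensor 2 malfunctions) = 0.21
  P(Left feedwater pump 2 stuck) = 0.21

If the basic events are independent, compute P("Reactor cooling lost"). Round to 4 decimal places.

P(Recirculation branch fails) [AND] = 0.30 × 0.07 = 0.021000
P(Heat-sink path lost) [OR] = 1 − (1−0.05) × (1−0.12) × (1−0.25) = 0.373000
P(Makeup line lost) [AND] = 0.021000 × 0.22 × 0.373000 × 0.38 = 0.000655
P(Emergency loop lost) [OR] = 1 − (1−0.22) × (1−0.36) × (1−0.000655) = 0.501127
P(Secondary loop unavailable) [OR] = 1 − (1−0.05) × (1−0.06) = 0.107000
P(Primary loop down) [OR] = 1 − (1−0.107000) × (1−0.17) = 0.258810
P(Reactor cooling lost) [OR] = 1 − (1−0.501127) × (1−0.258810) × (1−0.21) × (1−0.21) = 0.769233
Rounded to 4 decimal places: P(Reactor cooling lost) ≈ 0.7692.

0.7692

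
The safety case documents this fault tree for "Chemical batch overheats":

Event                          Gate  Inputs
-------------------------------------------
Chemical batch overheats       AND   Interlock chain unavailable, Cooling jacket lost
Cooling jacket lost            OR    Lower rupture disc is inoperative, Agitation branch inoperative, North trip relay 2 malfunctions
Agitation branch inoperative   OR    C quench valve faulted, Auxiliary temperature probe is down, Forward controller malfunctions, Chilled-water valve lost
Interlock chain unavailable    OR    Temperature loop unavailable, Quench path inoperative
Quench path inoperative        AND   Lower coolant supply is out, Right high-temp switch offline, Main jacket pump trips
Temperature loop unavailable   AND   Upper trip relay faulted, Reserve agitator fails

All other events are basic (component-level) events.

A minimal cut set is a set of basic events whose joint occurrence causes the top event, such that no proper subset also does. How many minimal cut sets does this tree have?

Temperature loop unavailable [AND]: one cut set from each child combined → 1 × 1 = 1 cut set(s).
Quench path inoperative [AND]: one cut set from each child combined → 1 × 1 × 1 = 1 cut set(s).
Interlock chain unavailable [OR]: union of children's cut sets → 2 cut set(s).
Agitation branch inoperative [OR]: union of children's cut sets → 4 cut set(s).
Cooling jacket lost [OR]: union of children's cut sets → 6 cut set(s).
Chemical batch overheats [AND]: one cut set from each child combined → 2 × 6 = 12 cut set(s).

12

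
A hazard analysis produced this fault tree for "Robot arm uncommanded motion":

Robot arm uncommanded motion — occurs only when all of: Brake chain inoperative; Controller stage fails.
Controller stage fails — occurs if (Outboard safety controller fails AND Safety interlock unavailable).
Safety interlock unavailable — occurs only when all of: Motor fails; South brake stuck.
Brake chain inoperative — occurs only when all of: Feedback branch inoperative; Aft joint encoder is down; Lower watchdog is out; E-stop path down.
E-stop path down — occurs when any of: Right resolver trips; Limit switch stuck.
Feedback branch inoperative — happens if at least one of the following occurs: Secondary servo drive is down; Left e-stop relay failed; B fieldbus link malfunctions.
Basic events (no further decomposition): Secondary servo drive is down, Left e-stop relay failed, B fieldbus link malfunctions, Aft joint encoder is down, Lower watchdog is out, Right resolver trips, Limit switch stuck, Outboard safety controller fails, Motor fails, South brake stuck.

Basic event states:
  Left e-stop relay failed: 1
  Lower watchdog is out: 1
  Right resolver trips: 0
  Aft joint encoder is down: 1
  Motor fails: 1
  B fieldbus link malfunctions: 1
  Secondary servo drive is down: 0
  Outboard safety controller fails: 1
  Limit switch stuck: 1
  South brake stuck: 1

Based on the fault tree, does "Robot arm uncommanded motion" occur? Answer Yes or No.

Yes

Feedback branch inoperative [OR]: Secondary servo drive is down=not, Left e-stop relay failed=occurs, B fieldbus link malfunctions=occurs → at least one input occurs → occurs.
E-stop path down [OR]: Right resolver trips=not, Limit switch stuck=occurs → at least one input occurs → occurs.
Brake chain inoperative [AND]: Feedback branch inoperative=occurs, Aft joint encoder is down=occurs, Lower watchdog is out=occurs, E-stop path down=occurs → all inputs occur → occurs.
Safety interlock unavailable [AND]: Motor fails=occurs, South brake stuck=occurs → all inputs occur → occurs.
Controller stage fails [AND]: Outboard safety controller fails=occurs, Safety interlock unavailable=occurs → all inputs occur → occurs.
Robot arm uncommanded motion [AND]: Brake chain inoperative=occurs, Controller stage fails=occurs → all inputs occur → occurs.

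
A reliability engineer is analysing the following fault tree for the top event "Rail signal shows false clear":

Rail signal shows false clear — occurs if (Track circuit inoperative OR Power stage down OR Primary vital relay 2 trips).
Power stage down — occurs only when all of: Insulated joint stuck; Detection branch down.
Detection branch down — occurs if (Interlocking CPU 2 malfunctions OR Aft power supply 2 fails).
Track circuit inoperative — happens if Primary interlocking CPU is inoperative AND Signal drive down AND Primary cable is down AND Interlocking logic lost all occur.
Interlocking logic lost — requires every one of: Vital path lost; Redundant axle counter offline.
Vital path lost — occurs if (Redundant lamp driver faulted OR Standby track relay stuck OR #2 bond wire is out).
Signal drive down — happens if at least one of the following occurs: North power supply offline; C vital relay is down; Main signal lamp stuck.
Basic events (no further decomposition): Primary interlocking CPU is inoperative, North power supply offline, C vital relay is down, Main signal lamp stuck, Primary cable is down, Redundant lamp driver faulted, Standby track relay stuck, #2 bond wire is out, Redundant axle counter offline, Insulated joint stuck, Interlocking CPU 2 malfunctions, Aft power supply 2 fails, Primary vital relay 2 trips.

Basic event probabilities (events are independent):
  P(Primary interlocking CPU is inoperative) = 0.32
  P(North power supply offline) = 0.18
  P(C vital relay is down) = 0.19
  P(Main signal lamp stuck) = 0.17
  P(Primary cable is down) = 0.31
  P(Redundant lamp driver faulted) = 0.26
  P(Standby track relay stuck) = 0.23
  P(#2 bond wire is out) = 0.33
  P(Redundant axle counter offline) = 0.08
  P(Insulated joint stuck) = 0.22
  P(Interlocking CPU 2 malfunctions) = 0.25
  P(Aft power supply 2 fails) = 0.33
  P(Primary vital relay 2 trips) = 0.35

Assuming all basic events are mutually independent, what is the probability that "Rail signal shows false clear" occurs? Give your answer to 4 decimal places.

0.4224

P(Signal drive down) [OR] = 1 − (1−0.18) × (1−0.19) × (1−0.17) = 0.448714
P(Vital path lost) [OR] = 1 − (1−0.26) × (1−0.23) × (1−0.33) = 0.618234
P(Interlocking logic lost) [AND] = 0.618234 × 0.08 = 0.049459
P(Track circuit inoperative) [AND] = 0.32 × 0.448714 × 0.31 × 0.049459 = 0.002202
P(Detection branch down) [OR] = 1 − (1−0.25) × (1−0.33) = 0.497500
P(Power stage down) [AND] = 0.22 × 0.497500 = 0.109450
P(Rail signal shows false clear) [OR] = 1 − (1−0.002202) × (1−0.109450) × (1−0.35) = 0.422417
Rounded to 4 decimal places: P(Rail signal shows false clear) ≈ 0.4224.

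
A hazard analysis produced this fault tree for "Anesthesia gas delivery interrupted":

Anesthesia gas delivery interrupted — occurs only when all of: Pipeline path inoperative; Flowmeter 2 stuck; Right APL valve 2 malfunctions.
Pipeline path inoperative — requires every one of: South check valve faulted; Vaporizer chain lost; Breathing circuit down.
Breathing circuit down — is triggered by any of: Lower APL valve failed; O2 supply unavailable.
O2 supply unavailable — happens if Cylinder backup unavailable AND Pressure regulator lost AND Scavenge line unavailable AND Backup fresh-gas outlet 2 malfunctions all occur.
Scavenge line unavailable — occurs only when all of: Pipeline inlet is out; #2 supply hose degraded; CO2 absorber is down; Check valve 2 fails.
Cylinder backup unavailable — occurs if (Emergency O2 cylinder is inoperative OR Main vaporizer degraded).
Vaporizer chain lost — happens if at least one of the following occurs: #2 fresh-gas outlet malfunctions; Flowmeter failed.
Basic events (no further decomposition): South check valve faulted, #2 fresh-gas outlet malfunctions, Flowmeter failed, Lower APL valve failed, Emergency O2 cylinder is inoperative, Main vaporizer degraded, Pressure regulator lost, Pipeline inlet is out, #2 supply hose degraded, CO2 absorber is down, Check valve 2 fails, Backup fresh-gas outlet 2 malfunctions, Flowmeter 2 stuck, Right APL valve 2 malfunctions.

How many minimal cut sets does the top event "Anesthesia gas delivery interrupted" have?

6

Vaporizer chain lost [OR]: union of children's cut sets → 2 cut set(s).
Cylinder backup unavailable [OR]: union of children's cut sets → 2 cut set(s).
Scavenge line unavailable [AND]: one cut set from each child combined → 1 × 1 × 1 × 1 = 1 cut set(s).
O2 supply unavailable [AND]: one cut set from each child combined → 2 × 1 × 1 × 1 = 2 cut set(s).
Breathing circuit down [OR]: union of children's cut sets → 3 cut set(s).
Pipeline path inoperative [AND]: one cut set from each child combined → 1 × 2 × 3 = 6 cut set(s).
Anesthesia gas delivery interrupted [AND]: one cut set from each child combined → 6 × 1 × 1 = 6 cut set(s).
Minimal cut sets: {#2 fresh-gas outlet malfunctions, Flowmeter 2 stuck, Lower APL valve failed, Right APL valve 2 malfunctions, South check valve faulted}; {#2 fresh-gas outlet malfunctions, #2 supply hose degraded, Backup fresh-gas outlet 2 malfunctions, CO2 absorber is down, Check valve 2 fails, Emergency O2 cylinder is inoperative, Flowmeter 2 stuck, Pipeline inlet is out, Pressure regulator lost, Right APL valve 2 malfunctions, South check valve faulted}; {#2 fresh-gas outlet malfunctions, #2 supply hose degraded, Backup fresh-gas outlet 2 malfunctions, CO2 absorber is down, Check valve 2 fails, Flowmeter 2 stuck, Main vaporizer degraded, Pipeline inlet is out, Pressure regulator lost, Right APL valve 2 malfunctions, South check valve faulted}; {Flowmeter 2 stuck, Flowmeter failed, Lower APL valve failed, Right APL valve 2 malfunctions, South check valve faulted}; {#2 supply hose degraded, Backup fresh-gas outlet 2 malfunctions, CO2 absorber is down, Check valve 2 fails, Emergency O2 cylinder is inoperative, Flowmeter 2 stuck, Flowmeter failed, Pipeline inlet is out, Pressure regulator lost, Right APL valve 2 malfunctions, South check valve faulted}; {#2 supply hose degraded, Backup fresh-gas outlet 2 malfunctions, CO2 absorber is down, Check valve 2 fails, Flowmeter 2 stuck, Flowmeter failed, Main vaporizer degraded, Pipeline inlet is out, Pressure regulator lost, Right APL valve 2 malfunctions, South check valve faulted}.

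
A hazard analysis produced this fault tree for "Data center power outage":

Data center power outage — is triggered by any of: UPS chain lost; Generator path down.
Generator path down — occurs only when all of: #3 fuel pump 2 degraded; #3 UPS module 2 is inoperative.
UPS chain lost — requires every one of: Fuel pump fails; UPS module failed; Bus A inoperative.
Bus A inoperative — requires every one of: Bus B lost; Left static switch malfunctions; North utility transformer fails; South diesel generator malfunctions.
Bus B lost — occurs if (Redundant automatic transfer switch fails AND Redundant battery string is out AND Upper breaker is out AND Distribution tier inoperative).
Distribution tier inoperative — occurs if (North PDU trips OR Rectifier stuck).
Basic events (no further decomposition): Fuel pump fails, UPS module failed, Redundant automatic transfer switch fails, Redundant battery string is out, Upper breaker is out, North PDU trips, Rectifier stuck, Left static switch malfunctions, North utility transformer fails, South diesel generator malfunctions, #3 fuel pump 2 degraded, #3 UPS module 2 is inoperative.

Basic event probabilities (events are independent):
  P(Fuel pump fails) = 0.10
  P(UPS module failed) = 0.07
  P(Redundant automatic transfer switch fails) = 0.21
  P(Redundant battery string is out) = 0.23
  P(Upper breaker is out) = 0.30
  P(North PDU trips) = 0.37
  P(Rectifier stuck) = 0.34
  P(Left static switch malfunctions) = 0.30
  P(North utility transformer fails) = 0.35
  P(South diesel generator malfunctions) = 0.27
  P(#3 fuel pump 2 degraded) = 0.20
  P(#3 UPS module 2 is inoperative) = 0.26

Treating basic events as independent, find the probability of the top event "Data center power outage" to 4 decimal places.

0.0520

P(Distribution tier inoperative) [OR] = 1 − (1−0.37) × (1−0.34) = 0.584200
P(Bus B lost) [AND] = 0.21 × 0.23 × 0.30 × 0.584200 = 0.008465
P(Bus A inoperative) [AND] = 0.008465 × 0.30 × 0.35 × 0.27 = 0.000240
P(UPS chain lost) [AND] = 0.10 × 0.07 × 0.000240 = 0.000002
P(Generator path down) [AND] = 0.20 × 0.26 = 0.052000
P(Data center power outage) [OR] = 1 − (1−0.000002) × (1−0.052000) = 0.052002
Rounded to 4 decimal places: P(Data center power outage) ≈ 0.0520.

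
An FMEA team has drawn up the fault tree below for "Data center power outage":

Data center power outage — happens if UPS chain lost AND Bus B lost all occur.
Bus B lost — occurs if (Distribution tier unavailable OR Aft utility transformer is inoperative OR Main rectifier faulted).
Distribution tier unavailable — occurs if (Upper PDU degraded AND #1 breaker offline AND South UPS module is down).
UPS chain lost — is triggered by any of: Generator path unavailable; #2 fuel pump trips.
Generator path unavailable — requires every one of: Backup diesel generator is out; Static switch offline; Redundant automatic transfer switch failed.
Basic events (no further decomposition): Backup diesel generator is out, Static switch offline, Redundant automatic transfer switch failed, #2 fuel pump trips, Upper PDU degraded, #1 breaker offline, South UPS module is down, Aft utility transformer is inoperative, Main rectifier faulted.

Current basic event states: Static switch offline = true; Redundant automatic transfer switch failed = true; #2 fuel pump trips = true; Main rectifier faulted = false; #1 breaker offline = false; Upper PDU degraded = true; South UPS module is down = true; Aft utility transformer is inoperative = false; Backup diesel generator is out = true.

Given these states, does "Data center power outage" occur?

Generator path unavailable [AND]: Backup diesel generator is out=occurs, Static switch offline=occurs, Redundant automatic transfer switch failed=occurs → all inputs occur → occurs.
UPS chain lost [OR]: Generator path unavailable=occurs, #2 fuel pump trips=occurs → at least one input occurs → occurs.
Distribution tier unavailable [AND]: Upper PDU degraded=occurs, #1 breaker offline=not, South UPS module is down=occurs → not all inputs occur → does not occur.
Bus B lost [OR]: Distribution tier unavailable=not, Aft utility transformer is inoperative=not, Main rectifier faulted=not → no input occurs → does not occur.
Data center power outage [AND]: UPS chain lost=occurs, Bus B lost=not → not all inputs occur → does not occur.

No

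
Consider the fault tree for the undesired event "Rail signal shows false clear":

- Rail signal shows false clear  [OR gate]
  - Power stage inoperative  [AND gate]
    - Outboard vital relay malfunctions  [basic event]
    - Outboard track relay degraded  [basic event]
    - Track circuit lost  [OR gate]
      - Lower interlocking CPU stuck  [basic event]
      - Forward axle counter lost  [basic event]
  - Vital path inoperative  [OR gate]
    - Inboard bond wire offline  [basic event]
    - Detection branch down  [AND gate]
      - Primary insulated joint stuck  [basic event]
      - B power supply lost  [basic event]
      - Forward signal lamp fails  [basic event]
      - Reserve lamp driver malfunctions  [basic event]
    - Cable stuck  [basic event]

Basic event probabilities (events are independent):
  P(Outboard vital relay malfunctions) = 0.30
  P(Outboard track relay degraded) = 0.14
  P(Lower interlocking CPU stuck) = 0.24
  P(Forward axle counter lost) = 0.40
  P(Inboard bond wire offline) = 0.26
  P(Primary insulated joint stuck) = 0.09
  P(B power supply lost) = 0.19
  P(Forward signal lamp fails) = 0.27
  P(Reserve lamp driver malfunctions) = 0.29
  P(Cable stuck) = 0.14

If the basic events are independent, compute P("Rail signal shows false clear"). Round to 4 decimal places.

P(Track circuit lost) [OR] = 1 − (1−0.24) × (1−0.40) = 0.544000
P(Power stage inoperative) [AND] = 0.30 × 0.14 × 0.544000 = 0.022848
P(Detection branch down) [AND] = 0.09 × 0.19 × 0.27 × 0.29 = 0.001339
P(Vital path inoperative) [OR] = 1 − (1−0.26) × (1−0.001339) × (1−0.14) = 0.364452
P(Rail signal shows false clear) [OR] = 1 − (1−0.022848) × (1−0.364452) = 0.378973
Rounded to 4 decimal places: P(Rail signal shows false clear) ≈ 0.3790.

0.3790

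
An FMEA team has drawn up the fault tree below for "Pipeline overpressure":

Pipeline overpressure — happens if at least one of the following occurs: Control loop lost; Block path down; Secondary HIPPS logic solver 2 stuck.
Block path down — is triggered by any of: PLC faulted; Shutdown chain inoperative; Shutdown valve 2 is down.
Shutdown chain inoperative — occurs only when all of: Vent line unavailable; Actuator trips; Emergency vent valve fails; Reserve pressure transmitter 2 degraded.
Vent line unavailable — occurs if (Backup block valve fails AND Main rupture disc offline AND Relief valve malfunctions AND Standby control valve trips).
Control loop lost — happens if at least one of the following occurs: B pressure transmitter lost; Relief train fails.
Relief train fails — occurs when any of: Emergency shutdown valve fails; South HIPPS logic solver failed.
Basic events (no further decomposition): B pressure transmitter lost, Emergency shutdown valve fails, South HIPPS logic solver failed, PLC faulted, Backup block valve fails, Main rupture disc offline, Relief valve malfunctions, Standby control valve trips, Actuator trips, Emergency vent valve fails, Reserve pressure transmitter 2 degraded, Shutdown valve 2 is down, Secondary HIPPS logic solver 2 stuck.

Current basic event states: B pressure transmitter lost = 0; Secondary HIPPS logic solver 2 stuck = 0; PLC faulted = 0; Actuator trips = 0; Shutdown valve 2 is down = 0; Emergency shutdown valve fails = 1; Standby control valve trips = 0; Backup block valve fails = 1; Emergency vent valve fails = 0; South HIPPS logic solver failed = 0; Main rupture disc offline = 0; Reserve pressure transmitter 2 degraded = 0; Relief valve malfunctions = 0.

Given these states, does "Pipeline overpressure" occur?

Relief train fails [OR]: Emergency shutdown valve fails=occurs, South HIPPS logic solver failed=not → at least one input occurs → occurs.
Control loop lost [OR]: B pressure transmitter lost=not, Relief train fails=occurs → at least one input occurs → occurs.
Vent line unavailable [AND]: Backup block valve fails=occurs, Main rupture disc offline=not, Relief valve malfunctions=not, Standby control valve trips=not → not all inputs occur → does not occur.
Shutdown chain inoperative [AND]: Vent line unavailable=not, Actuator trips=not, Emergency vent valve fails=not, Reserve pressure transmitter 2 degraded=not → not all inputs occur → does not occur.
Block path down [OR]: PLC faulted=not, Shutdown chain inoperative=not, Shutdown valve 2 is down=not → no input occurs → does not occur.
Pipeline overpressure [OR]: Control loop lost=occurs, Block path down=not, Secondary HIPPS logic solver 2 stuck=not → at least one input occurs → occurs.

Yes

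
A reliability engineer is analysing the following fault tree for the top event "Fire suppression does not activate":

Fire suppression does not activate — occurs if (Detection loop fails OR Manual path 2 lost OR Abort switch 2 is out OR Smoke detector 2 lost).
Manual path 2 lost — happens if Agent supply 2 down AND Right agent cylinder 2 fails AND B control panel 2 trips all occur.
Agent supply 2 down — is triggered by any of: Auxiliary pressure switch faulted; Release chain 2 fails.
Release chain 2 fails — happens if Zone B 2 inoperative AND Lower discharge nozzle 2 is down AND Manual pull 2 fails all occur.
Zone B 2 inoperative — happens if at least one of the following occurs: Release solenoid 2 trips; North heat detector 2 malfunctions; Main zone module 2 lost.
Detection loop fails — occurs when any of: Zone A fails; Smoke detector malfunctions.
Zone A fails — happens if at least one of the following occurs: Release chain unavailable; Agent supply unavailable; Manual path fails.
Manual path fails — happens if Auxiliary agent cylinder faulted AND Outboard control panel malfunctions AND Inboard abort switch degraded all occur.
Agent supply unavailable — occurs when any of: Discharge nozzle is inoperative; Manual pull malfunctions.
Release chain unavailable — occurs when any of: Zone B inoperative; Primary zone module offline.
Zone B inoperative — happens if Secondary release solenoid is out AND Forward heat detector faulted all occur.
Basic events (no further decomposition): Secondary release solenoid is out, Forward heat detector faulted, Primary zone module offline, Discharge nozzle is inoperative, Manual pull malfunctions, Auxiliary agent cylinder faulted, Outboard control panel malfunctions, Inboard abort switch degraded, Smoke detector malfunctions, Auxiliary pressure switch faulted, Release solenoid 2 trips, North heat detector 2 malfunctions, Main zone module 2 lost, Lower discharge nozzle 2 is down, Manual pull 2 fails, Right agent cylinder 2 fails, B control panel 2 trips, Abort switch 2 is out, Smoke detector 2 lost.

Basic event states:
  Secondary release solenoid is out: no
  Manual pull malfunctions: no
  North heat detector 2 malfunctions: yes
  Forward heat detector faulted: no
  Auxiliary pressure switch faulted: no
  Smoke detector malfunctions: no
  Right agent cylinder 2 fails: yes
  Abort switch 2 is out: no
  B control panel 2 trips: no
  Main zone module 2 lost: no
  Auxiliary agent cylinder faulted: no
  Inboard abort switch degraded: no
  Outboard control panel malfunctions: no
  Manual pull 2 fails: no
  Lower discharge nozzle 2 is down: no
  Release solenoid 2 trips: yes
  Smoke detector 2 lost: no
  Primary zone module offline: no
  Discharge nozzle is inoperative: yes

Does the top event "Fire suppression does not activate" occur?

Zone B inoperative [AND]: Secondary release solenoid is out=not, Forward heat detector faulted=not → not all inputs occur → does not occur.
Release chain unavailable [OR]: Zone B inoperative=not, Primary zone module offline=not → no input occurs → does not occur.
Agent supply unavailable [OR]: Discharge nozzle is inoperative=occurs, Manual pull malfunctions=not → at least one input occurs → occurs.
Manual path fails [AND]: Auxiliary agent cylinder faulted=not, Outboard control panel malfunctions=not, Inboard abort switch degraded=not → not all inputs occur → does not occur.
Zone A fails [OR]: Release chain unavailable=not, Agent supply unavailable=occurs, Manual path fails=not → at least one input occurs → occurs.
Detection loop fails [OR]: Zone A fails=occurs, Smoke detector malfunctions=not → at least one input occurs → occurs.
Zone B 2 inoperative [OR]: Release solenoid 2 trips=occurs, North heat detector 2 malfunctions=occurs, Main zone module 2 lost=not → at least one input occurs → occurs.
Release chain 2 fails [AND]: Zone B 2 inoperative=occurs, Lower discharge nozzle 2 is down=not, Manual pull 2 fails=not → not all inputs occur → does not occur.
Agent supply 2 down [OR]: Auxiliary pressure switch faulted=not, Release chain 2 fails=not → no input occurs → does not occur.
Manual path 2 lost [AND]: Agent supply 2 down=not, Right agent cylinder 2 fails=occurs, B control panel 2 trips=not → not all inputs occur → does not occur.
Fire suppression does not activate [OR]: Detection loop fails=occurs, Manual path 2 lost=not, Abort switch 2 is out=not, Smoke detector 2 lost=not → at least one input occurs → occurs.

Yes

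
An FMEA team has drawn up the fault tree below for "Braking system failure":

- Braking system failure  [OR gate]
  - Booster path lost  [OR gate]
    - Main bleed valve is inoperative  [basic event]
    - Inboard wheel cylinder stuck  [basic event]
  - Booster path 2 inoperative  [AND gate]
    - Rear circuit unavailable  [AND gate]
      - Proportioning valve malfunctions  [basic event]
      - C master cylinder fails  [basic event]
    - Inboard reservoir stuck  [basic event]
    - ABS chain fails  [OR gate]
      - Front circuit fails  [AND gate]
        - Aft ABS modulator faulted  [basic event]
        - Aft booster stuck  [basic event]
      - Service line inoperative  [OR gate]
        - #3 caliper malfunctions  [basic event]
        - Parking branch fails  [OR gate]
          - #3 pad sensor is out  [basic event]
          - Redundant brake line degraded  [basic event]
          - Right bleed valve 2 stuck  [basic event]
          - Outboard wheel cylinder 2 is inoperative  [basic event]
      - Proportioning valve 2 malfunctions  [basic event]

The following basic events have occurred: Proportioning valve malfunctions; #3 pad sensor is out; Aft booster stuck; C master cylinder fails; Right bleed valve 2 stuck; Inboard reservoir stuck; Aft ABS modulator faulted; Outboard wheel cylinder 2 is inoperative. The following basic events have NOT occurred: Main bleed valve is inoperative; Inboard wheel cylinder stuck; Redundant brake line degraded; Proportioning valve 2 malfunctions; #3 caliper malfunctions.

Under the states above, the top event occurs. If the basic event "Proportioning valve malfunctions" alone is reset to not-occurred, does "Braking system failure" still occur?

Counterfactual: set "Proportioning valve malfunctions" to not occurred.
Booster path lost [OR]: Main bleed valve is inoperative=not, Inboard wheel cylinder stuck=not → no input occurs → does not occur.
Rear circuit unavailable [AND]: Proportioning valve malfunctions=not, C master cylinder fails=occurs → not all inputs occur → does not occur.
Front circuit fails [AND]: Aft ABS modulator faulted=occurs, Aft booster stuck=occurs → all inputs occur → occurs.
Parking branch fails [OR]: #3 pad sensor is out=occurs, Redundant brake line degraded=not, Right bleed valve 2 stuck=occurs, Outboard wheel cylinder 2 is inoperative=occurs → at least one input occurs → occurs.
Service line inoperative [OR]: #3 caliper malfunctions=not, Parking branch fails=occurs → at least one input occurs → occurs.
ABS chain fails [OR]: Front circuit fails=occurs, Service line inoperative=occurs, Proportioning valve 2 malfunctions=not → at least one input occurs → occurs.
Booster path 2 inoperative [AND]: Rear circuit unavailable=not, Inboard reservoir stuck=occurs, ABS chain fails=occurs → not all inputs occur → does not occur.
Braking system failure [OR]: Booster path lost=not, Booster path 2 inoperative=not → no input occurs → does not occur.

No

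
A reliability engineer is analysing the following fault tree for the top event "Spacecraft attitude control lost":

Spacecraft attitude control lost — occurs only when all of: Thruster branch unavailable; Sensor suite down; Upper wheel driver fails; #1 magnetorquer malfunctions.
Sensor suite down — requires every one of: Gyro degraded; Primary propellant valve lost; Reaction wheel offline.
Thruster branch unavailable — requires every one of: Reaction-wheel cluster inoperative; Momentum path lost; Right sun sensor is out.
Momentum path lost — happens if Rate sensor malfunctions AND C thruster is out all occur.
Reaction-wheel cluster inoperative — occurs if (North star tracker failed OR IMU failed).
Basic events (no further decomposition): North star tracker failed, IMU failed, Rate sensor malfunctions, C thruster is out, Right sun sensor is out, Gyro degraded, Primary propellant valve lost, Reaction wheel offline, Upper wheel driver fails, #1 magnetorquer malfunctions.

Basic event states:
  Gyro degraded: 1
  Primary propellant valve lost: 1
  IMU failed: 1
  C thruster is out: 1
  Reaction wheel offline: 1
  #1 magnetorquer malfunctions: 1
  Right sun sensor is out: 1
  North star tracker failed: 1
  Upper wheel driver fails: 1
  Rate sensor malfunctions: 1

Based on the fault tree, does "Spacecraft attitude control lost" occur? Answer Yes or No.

Yes

Reaction-wheel cluster inoperative [OR]: North star tracker failed=occurs, IMU failed=occurs → at least one input occurs → occurs.
Momentum path lost [AND]: Rate sensor malfunctions=occurs, C thruster is out=occurs → all inputs occur → occurs.
Thruster branch unavailable [AND]: Reaction-wheel cluster inoperative=occurs, Momentum path lost=occurs, Right sun sensor is out=occurs → all inputs occur → occurs.
Sensor suite down [AND]: Gyro degraded=occurs, Primary propellant valve lost=occurs, Reaction wheel offline=occurs → all inputs occur → occurs.
Spacecraft attitude control lost [AND]: Thruster branch unavailable=occurs, Sensor suite down=occurs, Upper wheel driver fails=occurs, #1 magnetorquer malfunctions=occurs → all inputs occur → occurs.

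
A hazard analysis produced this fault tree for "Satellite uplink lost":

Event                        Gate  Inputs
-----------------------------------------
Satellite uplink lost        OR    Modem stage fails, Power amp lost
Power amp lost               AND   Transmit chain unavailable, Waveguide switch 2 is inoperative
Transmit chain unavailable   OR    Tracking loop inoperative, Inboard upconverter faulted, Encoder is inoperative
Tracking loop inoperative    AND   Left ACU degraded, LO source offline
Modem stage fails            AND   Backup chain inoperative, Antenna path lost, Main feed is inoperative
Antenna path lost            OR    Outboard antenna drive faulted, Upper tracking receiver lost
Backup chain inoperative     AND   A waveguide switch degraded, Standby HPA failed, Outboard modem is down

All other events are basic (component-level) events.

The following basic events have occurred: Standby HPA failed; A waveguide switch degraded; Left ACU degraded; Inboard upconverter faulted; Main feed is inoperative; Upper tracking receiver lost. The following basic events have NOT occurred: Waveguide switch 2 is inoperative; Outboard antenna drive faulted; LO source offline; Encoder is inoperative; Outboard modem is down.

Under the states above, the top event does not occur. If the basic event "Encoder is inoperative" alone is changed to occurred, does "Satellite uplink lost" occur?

No

Counterfactual: set "Encoder is inoperative" to occurred.
Backup chain inoperative [AND]: A waveguide switch degraded=occurs, Standby HPA failed=occurs, Outboard modem is down=not → not all inputs occur → does not occur.
Antenna path lost [OR]: Outboard antenna drive faulted=not, Upper tracking receiver lost=occurs → at least one input occurs → occurs.
Modem stage fails [AND]: Backup chain inoperative=not, Antenna path lost=occurs, Main feed is inoperative=occurs → not all inputs occur → does not occur.
Tracking loop inoperative [AND]: Left ACU degraded=occurs, LO source offline=not → not all inputs occur → does not occur.
Transmit chain unavailable [OR]: Tracking loop inoperative=not, Inboard upconverter faulted=occurs, Encoder is inoperative=occurs → at least one input occurs → occurs.
Power amp lost [AND]: Transmit chain unavailable=occurs, Waveguide switch 2 is inoperative=not → not all inputs occur → does not occur.
Satellite uplink lost [OR]: Modem stage fails=not, Power amp lost=not → no input occurs → does not occur.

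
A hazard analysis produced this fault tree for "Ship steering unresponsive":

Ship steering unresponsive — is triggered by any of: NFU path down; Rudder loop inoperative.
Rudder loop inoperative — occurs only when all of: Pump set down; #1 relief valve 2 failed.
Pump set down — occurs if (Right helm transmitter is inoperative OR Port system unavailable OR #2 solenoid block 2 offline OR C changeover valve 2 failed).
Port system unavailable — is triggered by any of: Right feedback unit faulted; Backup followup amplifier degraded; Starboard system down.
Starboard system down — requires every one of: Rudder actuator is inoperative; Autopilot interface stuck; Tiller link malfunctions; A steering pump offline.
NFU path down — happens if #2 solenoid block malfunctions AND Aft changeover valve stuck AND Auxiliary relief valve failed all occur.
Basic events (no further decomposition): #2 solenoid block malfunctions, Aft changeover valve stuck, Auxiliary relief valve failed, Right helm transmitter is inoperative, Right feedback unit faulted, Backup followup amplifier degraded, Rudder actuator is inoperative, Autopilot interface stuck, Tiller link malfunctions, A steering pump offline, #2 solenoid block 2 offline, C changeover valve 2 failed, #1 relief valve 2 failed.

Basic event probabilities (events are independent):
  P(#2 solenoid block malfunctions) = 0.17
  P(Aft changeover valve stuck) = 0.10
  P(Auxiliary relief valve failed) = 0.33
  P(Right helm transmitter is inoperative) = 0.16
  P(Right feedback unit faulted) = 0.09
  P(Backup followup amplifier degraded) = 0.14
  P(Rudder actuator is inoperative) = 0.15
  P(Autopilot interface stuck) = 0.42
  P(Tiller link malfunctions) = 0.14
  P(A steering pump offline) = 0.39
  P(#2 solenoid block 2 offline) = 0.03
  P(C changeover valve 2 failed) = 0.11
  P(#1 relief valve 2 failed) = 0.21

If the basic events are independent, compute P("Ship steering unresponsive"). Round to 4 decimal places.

0.0963

P(NFU path down) [AND] = 0.17 × 0.10 × 0.33 = 0.005610
P(Starboard system down) [AND] = 0.15 × 0.42 × 0.14 × 0.39 = 0.003440
P(Port system unavailable) [OR] = 1 − (1−0.09) × (1−0.14) × (1−0.003440) = 0.220092
P(Pump set down) [OR] = 1 − (1−0.16) × (1−0.220092) × (1−0.03) × (1−0.11) = 0.434433
P(Rudder loop inoperative) [AND] = 0.434433 × 0.21 = 0.091231
P(Ship steering unresponsive) [OR] = 1 − (1−0.005610) × (1−0.091231) = 0.096329
Rounded to 4 decimal places: P(Ship steering unresponsive) ≈ 0.0963.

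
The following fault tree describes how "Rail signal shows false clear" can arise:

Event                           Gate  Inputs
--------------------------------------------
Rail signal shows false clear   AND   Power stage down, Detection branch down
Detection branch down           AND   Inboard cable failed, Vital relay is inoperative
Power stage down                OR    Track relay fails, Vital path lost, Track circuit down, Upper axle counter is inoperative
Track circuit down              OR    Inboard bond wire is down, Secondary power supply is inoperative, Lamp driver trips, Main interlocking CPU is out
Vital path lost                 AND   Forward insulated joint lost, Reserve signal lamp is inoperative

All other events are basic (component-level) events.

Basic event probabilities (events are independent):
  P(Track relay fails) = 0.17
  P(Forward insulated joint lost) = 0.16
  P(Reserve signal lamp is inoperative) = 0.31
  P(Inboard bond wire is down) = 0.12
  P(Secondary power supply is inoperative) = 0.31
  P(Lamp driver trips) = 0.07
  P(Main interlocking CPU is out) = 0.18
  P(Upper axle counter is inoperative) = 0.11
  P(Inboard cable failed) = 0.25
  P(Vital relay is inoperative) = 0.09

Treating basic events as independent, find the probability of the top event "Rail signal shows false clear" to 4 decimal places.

P(Vital path lost) [AND] = 0.16 × 0.31 = 0.049600
P(Track circuit down) [OR] = 1 − (1−0.12) × (1−0.31) × (1−0.07) × (1−0.18) = 0.536949
P(Power stage down) [OR] = 1 − (1−0.17) × (1−0.049600) × (1−0.536949) × (1−0.11) = 0.674910
P(Detection branch down) [AND] = 0.25 × 0.09 = 0.022500
P(Rail signal shows false clear) [AND] = 0.674910 × 0.022500 = 0.015185
Rounded to 4 decimal places: P(Rail signal shows false clear) ≈ 0.0152.

0.0152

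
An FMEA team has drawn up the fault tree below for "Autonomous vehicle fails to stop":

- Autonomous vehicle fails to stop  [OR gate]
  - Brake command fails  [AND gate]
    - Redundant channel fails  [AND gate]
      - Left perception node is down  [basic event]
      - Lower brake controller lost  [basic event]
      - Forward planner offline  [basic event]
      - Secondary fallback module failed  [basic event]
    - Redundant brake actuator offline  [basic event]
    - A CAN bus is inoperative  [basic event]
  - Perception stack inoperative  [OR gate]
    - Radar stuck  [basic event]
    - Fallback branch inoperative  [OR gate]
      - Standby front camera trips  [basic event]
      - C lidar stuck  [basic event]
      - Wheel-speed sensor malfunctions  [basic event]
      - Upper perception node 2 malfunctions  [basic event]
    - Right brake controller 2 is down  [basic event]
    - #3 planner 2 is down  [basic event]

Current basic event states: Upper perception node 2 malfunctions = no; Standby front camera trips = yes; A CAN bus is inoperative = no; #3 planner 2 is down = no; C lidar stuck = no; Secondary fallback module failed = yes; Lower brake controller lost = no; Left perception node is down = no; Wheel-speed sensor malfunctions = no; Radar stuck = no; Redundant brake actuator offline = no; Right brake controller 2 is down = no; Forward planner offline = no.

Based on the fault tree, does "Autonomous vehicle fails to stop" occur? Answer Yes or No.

Redundant channel fails [AND]: Left perception node is down=not, Lower brake controller lost=not, Forward planner offline=not, Secondary fallback module failed=occurs → not all inputs occur → does not occur.
Brake command fails [AND]: Redundant channel fails=not, Redundant brake actuator offline=not, A CAN bus is inoperative=not → not all inputs occur → does not occur.
Fallback branch inoperative [OR]: Standby front camera trips=occurs, C lidar stuck=not, Wheel-speed sensor malfunctions=not, Upper perception node 2 malfunctions=not → at least one input occurs → occurs.
Perception stack inoperative [OR]: Radar stuck=not, Fallback branch inoperative=occurs, Right brake controller 2 is down=not, #3 planner 2 is down=not → at least one input occurs → occurs.
Autonomous vehicle fails to stop [OR]: Brake command fails=not, Perception stack inoperative=occurs → at least one input occurs → occurs.

Yes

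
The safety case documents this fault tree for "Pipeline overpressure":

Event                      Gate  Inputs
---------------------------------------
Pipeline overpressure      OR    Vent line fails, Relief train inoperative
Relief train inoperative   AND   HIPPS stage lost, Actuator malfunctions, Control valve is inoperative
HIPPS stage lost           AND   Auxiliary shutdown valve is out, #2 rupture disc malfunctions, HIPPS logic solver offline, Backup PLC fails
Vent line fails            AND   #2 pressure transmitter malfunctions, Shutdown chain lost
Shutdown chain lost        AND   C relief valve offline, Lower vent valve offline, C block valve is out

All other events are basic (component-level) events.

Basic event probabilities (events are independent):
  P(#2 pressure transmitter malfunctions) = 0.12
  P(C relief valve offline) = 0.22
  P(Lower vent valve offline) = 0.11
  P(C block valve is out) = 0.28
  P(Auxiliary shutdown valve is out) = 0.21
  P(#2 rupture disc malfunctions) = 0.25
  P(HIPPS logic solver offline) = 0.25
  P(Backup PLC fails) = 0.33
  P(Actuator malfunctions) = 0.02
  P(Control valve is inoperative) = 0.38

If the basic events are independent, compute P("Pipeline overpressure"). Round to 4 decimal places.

0.0008

P(Shutdown chain lost) [AND] = 0.22 × 0.11 × 0.28 = 0.006776
P(Vent line fails) [AND] = 0.12 × 0.006776 = 0.000813
P(HIPPS stage lost) [AND] = 0.21 × 0.25 × 0.25 × 0.33 = 0.004331
P(Relief train inoperative) [AND] = 0.004331 × 0.02 × 0.38 = 0.000033
P(Pipeline overpressure) [OR] = 1 − (1−0.000813) × (1−0.000033) = 0.000846
Rounded to 4 decimal places: P(Pipeline overpressure) ≈ 0.0008.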